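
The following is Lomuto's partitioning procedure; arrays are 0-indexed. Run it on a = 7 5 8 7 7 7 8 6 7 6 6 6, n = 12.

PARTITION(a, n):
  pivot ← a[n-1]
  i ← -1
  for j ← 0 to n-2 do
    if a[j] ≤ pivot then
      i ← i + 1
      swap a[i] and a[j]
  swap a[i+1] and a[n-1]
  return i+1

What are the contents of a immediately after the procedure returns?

5 6 6 6 6 7 8 7 7 8 7 7

pivot=6, i=-1
j=0: 7>6, skip
j=1: 5≤6, i=0, swap(0,1) ⇒ 5 7 8 7 7 7 8 6 7 6 6 6
j=2: 8>6, skip
j=3: 7>6, skip
j=4: 7>6, skip
j=5: 7>6, skip
j=6: 8>6, skip
j=7: 6≤6, i=1, swap(1,7) ⇒ 5 6 8 7 7 7 8 7 7 6 6 6
j=8: 7>6, skip
j=9: 6≤6, i=2, swap(2,9) ⇒ 5 6 6 7 7 7 8 7 7 8 6 6
j=10: 6≤6, i=3, swap(3,10) ⇒ 5 6 6 6 7 7 8 7 7 8 7 6
swap(4,11) ⇒ 5 6 6 6 6 7 8 7 7 8 7 7; return 4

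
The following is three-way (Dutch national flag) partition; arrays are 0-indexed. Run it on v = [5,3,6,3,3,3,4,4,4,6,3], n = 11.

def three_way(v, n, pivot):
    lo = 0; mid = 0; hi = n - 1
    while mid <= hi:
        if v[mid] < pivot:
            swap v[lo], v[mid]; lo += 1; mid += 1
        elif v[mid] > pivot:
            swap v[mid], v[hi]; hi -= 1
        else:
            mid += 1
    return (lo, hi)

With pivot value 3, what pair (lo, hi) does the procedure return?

pivot = 3; lo=0, mid=0, hi=10
v[mid]=5>3: swap v[0],v[10]; hi=9 → [3,3,6,3,3,3,4,4,4,6,5]
v[mid]=3=3: mid=1
v[mid]=3=3: mid=2
v[mid]=6>3: swap v[2],v[9]; hi=8 → [3,3,6,3,3,3,4,4,4,6,5]
v[mid]=6>3: swap v[2],v[8]; hi=7 → [3,3,4,3,3,3,4,4,6,6,5]
v[mid]=4>3: swap v[2],v[7]; hi=6 → [3,3,4,3,3,3,4,4,6,6,5]
v[mid]=4>3: swap v[2],v[6]; hi=5 → [3,3,4,3,3,3,4,4,6,6,5]
v[mid]=4>3: swap v[2],v[5]; hi=4 → [3,3,3,3,3,4,4,4,6,6,5]
v[mid]=3=3: mid=3
v[mid]=3=3: mid=4
v[mid]=3=3: mid=5
end: lo=0, hi=4; v = [3,3,3,3,3,4,4,4,6,6,5]

(0, 4)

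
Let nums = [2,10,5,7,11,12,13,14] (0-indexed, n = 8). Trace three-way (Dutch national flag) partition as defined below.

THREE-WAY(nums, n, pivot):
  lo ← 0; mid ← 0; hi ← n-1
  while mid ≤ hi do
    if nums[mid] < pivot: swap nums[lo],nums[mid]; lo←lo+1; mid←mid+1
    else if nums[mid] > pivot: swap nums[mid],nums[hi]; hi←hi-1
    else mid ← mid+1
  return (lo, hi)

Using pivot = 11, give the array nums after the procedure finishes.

lo=0 mid=0 hi=7
2<11: swap(0,0), lo=1 mid=1 ⇒ [2,10,5,7,11,12,13,14]
10<11: swap(1,1), lo=2 mid=2 ⇒ [2,10,5,7,11,12,13,14]
5<11: swap(2,2), lo=3 mid=3 ⇒ [2,10,5,7,11,12,13,14]
7<11: swap(3,3), lo=4 mid=4 ⇒ [2,10,5,7,11,12,13,14]
11=11: mid=5
12>11: swap(5,7), hi=6 ⇒ [2,10,5,7,11,14,13,12]
14>11: swap(5,6), hi=5 ⇒ [2,10,5,7,11,13,14,12]
13>11: swap(5,5), hi=4 ⇒ [2,10,5,7,11,13,14,12]
done. lo=4 hi=4; nums=[2,10,5,7,11,13,14,12]

[2,10,5,7,11,13,14,12]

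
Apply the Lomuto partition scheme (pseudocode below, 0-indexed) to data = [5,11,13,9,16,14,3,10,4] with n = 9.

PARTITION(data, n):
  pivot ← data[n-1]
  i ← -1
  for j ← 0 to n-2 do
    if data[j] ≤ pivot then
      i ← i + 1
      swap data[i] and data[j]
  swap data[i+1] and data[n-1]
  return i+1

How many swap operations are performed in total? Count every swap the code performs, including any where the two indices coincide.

2

pivot=4, i=-1
j=0: 5>4, skip
j=1: 11>4, skip
j=2: 13>4, skip
j=3: 9>4, skip
j=4: 16>4, skip
j=5: 14>4, skip
j=6: 3≤4, i=0, swap(0,6) ⇒ [3,11,13,9,16,14,5,10,4]
j=7: 10>4, skip
swap(1,8) ⇒ [3,4,13,9,16,14,5,10,11]; return 1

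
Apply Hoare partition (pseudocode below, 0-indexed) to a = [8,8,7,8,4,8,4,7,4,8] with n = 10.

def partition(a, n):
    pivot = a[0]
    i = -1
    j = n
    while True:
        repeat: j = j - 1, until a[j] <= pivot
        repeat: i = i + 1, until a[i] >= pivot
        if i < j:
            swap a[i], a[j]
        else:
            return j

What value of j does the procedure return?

pivot = a[0] = 8; i = -1, j = 10
j→9 (a[9]=8≤8), i→0 (a[0]=8≥8); i<j, swap → [8,8,7,8,4,8,4,7,4,8]
j→8 (a[8]=4≤8), i→1 (a[1]=8≥8); i<j, swap → [8,4,7,8,4,8,4,7,8,8]
j→7 (a[7]=7≤8), i→3 (a[3]=8≥8); i<j, swap → [8,4,7,7,4,8,4,8,8,8]
j→6 (a[6]=4≤8), i→5 (a[5]=8≥8); i<j, swap → [8,4,7,7,4,4,8,8,8,8]
j→5, i→6; i≥j, return j=5. a = [8,4,7,7,4,4,8,8,8,8]

5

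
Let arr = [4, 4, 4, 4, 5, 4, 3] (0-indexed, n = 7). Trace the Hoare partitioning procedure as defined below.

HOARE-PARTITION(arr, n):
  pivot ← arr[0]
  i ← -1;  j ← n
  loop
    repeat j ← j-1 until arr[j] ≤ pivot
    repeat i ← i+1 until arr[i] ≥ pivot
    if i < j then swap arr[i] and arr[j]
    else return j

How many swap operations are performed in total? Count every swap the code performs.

pivot = arr[0] = 4; i = -1, j = 7
j→6 (arr[6]=3≤4), i→0 (arr[0]=4≥4); i<j, swap → [3, 4, 4, 4, 5, 4, 4]
j→5 (arr[5]=4≤4), i→1 (arr[1]=4≥4); i<j, swap → [3, 4, 4, 4, 5, 4, 4]
j→3 (arr[3]=4≤4), i→2 (arr[2]=4≥4); i<j, swap → [3, 4, 4, 4, 5, 4, 4]
j→2, i→3; i≥j, return j=2. arr = [3, 4, 4, 4, 5, 4, 4]

3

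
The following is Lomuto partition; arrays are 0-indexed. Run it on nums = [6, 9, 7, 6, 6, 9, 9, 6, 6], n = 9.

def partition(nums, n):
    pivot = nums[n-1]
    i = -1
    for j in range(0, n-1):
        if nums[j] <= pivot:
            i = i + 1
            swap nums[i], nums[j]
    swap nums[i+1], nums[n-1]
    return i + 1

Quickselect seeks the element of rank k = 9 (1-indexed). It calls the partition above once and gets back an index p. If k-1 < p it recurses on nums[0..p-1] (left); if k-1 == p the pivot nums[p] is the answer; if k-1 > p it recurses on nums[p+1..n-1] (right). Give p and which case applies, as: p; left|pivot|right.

4; right

pivot=6, i=-1
j=0: 6≤6, i=0, swap(0,0) ⇒ [6, 9, 7, 6, 6, 9, 9, 6, 6]
j=1: 9>6, skip
j=2: 7>6, skip
j=3: 6≤6, i=1, swap(1,3) ⇒ [6, 6, 7, 9, 6, 9, 9, 6, 6]
j=4: 6≤6, i=2, swap(2,4) ⇒ [6, 6, 6, 9, 7, 9, 9, 6, 6]
j=5: 9>6, skip
j=6: 9>6, skip
j=7: 6≤6, i=3, swap(3,7) ⇒ [6, 6, 6, 6, 7, 9, 9, 9, 6]
swap(4,8) ⇒ [6, 6, 6, 6, 6, 9, 9, 9, 7]; return 4
p = 4; k-1 = 8 > 4 ⇒ right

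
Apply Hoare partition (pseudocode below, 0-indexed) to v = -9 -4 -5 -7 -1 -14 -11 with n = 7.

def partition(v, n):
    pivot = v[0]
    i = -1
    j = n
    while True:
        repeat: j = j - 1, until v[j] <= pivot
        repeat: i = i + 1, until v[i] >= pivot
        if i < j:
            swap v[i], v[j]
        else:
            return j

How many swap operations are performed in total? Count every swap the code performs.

2

pivot=-9
j stops at 6 (-11), i stops at 0 (-9); swap ⇒ -11 -4 -5 -7 -1 -14 -9
j stops at 5 (-14), i stops at 1 (-4); swap ⇒ -11 -14 -5 -7 -1 -4 -9
j stops at 1, i stops at 2; i≥j ⇒ return 1. v=-11 -14 -5 -7 -1 -4 -9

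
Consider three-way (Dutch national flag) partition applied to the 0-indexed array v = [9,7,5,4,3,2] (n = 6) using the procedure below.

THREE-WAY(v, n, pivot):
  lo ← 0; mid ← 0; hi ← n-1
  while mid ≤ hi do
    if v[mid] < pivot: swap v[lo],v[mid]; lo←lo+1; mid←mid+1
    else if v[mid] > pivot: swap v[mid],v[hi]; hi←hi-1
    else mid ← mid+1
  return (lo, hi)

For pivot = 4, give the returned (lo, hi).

(2, 2)

lo=0 mid=0 hi=5
9>4: swap(0,5), hi=4 ⇒ [2,7,5,4,3,9]
2<4: swap(0,0), lo=1 mid=1 ⇒ [2,7,5,4,3,9]
7>4: swap(1,4), hi=3 ⇒ [2,3,5,4,7,9]
3<4: swap(1,1), lo=2 mid=2 ⇒ [2,3,5,4,7,9]
5>4: swap(2,3), hi=2 ⇒ [2,3,4,5,7,9]
4=4: mid=3
done. lo=2 hi=2; v=[2,3,4,5,7,9]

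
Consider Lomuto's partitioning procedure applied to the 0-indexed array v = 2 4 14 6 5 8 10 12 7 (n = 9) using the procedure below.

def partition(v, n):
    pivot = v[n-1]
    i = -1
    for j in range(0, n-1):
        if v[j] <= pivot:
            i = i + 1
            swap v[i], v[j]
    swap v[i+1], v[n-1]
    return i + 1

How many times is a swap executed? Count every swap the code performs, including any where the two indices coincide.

pivot=7, i=-1
j=0: 2≤7, i=0, swap(0,0) ⇒ 2 4 14 6 5 8 10 12 7
j=1: 4≤7, i=1, swap(1,1) ⇒ 2 4 14 6 5 8 10 12 7
j=2: 14>7, skip
j=3: 6≤7, i=2, swap(2,3) ⇒ 2 4 6 14 5 8 10 12 7
j=4: 5≤7, i=3, swap(3,4) ⇒ 2 4 6 5 14 8 10 12 7
j=5: 8>7, skip
j=6: 10>7, skip
j=7: 12>7, skip
swap(4,8) ⇒ 2 4 6 5 7 8 10 12 14; return 4

5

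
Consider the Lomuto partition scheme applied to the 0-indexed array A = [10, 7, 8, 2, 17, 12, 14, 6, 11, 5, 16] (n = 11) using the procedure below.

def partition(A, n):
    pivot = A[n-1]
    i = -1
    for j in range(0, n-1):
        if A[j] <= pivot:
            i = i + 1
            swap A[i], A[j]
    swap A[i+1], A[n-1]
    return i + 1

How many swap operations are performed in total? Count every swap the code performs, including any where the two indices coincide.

pivot = A[10] = 16; i = -1
j=0: A[0]=10 ≤ 16 → i=0, swap A[0],A[0] (no change) → [10, 7, 8, 2, 17, 12, 14, 6, 11, 5, 16]
j=1: A[1]=7 ≤ 16 → i=1, swap A[1],A[1] (no change) → [10, 7, 8, 2, 17, 12, 14, 6, 11, 5, 16]
j=2: A[2]=8 ≤ 16 → i=2, swap A[2],A[2] (no change) → [10, 7, 8, 2, 17, 12, 14, 6, 11, 5, 16]
j=3: A[3]=2 ≤ 16 → i=3, swap A[3],A[3] (no change) → [10, 7, 8, 2, 17, 12, 14, 6, 11, 5, 16]
j=4: A[4]=17 > 16 → no swap
j=5: A[5]=12 ≤ 16 → i=4, swap A[4],A[5] → [10, 7, 8, 2, 12, 17, 14, 6, 11, 5, 16]
j=6: A[6]=14 ≤ 16 → i=5, swap A[5],A[6] → [10, 7, 8, 2, 12, 14, 17, 6, 11, 5, 16]
j=7: A[7]=6 ≤ 16 → i=6, swap A[6],A[7] → [10, 7, 8, 2, 12, 14, 6, 17, 11, 5, 16]
j=8: A[8]=11 ≤ 16 → i=7, swap A[7],A[8] → [10, 7, 8, 2, 12, 14, 6, 11, 17, 5, 16]
j=9: A[9]=5 ≤ 16 → i=8, swap A[8],A[9] → [10, 7, 8, 2, 12, 14, 6, 11, 5, 17, 16]
final swap A[9],A[10] → [10, 7, 8, 2, 12, 14, 6, 11, 5, 16, 17]; return 9

10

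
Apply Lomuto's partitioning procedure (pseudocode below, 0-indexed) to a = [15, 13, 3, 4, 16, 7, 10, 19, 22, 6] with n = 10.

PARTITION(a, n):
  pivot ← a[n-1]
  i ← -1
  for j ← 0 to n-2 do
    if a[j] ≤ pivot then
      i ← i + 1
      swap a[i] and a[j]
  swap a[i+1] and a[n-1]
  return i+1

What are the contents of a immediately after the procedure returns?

[3, 4, 6, 13, 16, 7, 10, 19, 22, 15]

pivot = a[9] = 6; i = -1
j=0: a[0]=15 > 6 → no swap
j=1: a[1]=13 > 6 → no swap
j=2: a[2]=3 ≤ 6 → i=0, swap a[0],a[2] → [3, 13, 15, 4, 16, 7, 10, 19, 22, 6]
j=3: a[3]=4 ≤ 6 → i=1, swap a[1],a[3] → [3, 4, 15, 13, 16, 7, 10, 19, 22, 6]
j=4: a[4]=16 > 6 → no swap
j=5: a[5]=7 > 6 → no swap
j=6: a[6]=10 > 6 → no swap
j=7: a[7]=19 > 6 → no swap
j=8: a[8]=22 > 6 → no swap
final swap a[2],a[9] → [3, 4, 6, 13, 16, 7, 10, 19, 22, 15]; return 2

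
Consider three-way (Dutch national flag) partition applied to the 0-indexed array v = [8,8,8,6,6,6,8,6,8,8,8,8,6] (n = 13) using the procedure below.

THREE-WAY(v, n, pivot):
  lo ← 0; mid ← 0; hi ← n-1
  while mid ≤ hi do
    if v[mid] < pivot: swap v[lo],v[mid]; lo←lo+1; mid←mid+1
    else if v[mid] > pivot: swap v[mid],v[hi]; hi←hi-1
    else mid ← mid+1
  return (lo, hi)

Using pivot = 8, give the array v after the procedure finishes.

[6,6,6,6,6,8,8,8,8,8,8,8,8]

pivot = 8; lo=0, mid=0, hi=12
v[mid]=8=8: mid=1
v[mid]=8=8: mid=2
v[mid]=8=8: mid=3
v[mid]=6<8: swap v[0],v[3]; lo=1,mid=4 → [6,8,8,8,6,6,8,6,8,8,8,8,6]
v[mid]=6<8: swap v[1],v[4]; lo=2,mid=5 → [6,6,8,8,8,6,8,6,8,8,8,8,6]
v[mid]=6<8: swap v[2],v[5]; lo=3,mid=6 → [6,6,6,8,8,8,8,6,8,8,8,8,6]
v[mid]=8=8: mid=7
v[mid]=6<8: swap v[3],v[7]; lo=4,mid=8 → [6,6,6,6,8,8,8,8,8,8,8,8,6]
v[mid]=8=8: mid=9
v[mid]=8=8: mid=10
v[mid]=8=8: mid=11
v[mid]=8=8: mid=12
v[mid]=6<8: swap v[4],v[12]; lo=5,mid=13 → [6,6,6,6,6,8,8,8,8,8,8,8,8]
end: lo=5, hi=12; v = [6,6,6,6,6,8,8,8,8,8,8,8,8]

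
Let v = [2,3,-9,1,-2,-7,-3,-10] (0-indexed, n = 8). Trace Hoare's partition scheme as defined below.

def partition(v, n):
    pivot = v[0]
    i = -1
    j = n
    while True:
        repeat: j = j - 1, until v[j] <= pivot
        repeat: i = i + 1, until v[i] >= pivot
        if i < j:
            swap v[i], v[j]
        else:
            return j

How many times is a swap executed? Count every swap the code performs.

2

pivot = v[0] = 2; i = -1, j = 8
j→7 (v[7]=-10≤2), i→0 (v[0]=2≥2); i<j, swap → [-10,3,-9,1,-2,-7,-3,2]
j→6 (v[6]=-3≤2), i→1 (v[1]=3≥2); i<j, swap → [-10,-3,-9,1,-2,-7,3,2]
j→5, i→6; i≥j, return j=5. v = [-10,-3,-9,1,-2,-7,3,2]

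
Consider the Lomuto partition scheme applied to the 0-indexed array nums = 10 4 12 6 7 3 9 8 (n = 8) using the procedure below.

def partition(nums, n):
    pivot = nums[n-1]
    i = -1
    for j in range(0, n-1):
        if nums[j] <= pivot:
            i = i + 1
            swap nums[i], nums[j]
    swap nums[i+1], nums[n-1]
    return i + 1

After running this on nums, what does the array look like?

4 6 7 3 8 10 9 12

pivot=8, i=-1
j=0: 10>8, skip
j=1: 4≤8, i=0, swap(0,1) ⇒ 4 10 12 6 7 3 9 8
j=2: 12>8, skip
j=3: 6≤8, i=1, swap(1,3) ⇒ 4 6 12 10 7 3 9 8
j=4: 7≤8, i=2, swap(2,4) ⇒ 4 6 7 10 12 3 9 8
j=5: 3≤8, i=3, swap(3,5) ⇒ 4 6 7 3 12 10 9 8
j=6: 9>8, skip
swap(4,7) ⇒ 4 6 7 3 8 10 9 12; return 4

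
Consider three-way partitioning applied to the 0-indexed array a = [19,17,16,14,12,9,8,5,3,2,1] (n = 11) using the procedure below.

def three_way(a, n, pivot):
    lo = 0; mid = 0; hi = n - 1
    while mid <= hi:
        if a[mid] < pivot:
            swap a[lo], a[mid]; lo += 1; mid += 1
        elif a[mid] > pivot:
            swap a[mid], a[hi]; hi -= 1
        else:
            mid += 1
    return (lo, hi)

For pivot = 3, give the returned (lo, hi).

(2, 2)

pivot = 3; lo=0, mid=0, hi=10
a[mid]=19>3: swap a[0],a[10]; hi=9 → [1,17,16,14,12,9,8,5,3,2,19]
a[mid]=1<3: swap a[0],a[0]; lo=1,mid=1 → [1,17,16,14,12,9,8,5,3,2,19]
a[mid]=17>3: swap a[1],a[9]; hi=8 → [1,2,16,14,12,9,8,5,3,17,19]
a[mid]=2<3: swap a[1],a[1]; lo=2,mid=2 → [1,2,16,14,12,9,8,5,3,17,19]
a[mid]=16>3: swap a[2],a[8]; hi=7 → [1,2,3,14,12,9,8,5,16,17,19]
a[mid]=3=3: mid=3
a[mid]=14>3: swap a[3],a[7]; hi=6 → [1,2,3,5,12,9,8,14,16,17,19]
a[mid]=5>3: swap a[3],a[6]; hi=5 → [1,2,3,8,12,9,5,14,16,17,19]
a[mid]=8>3: swap a[3],a[5]; hi=4 → [1,2,3,9,12,8,5,14,16,17,19]
a[mid]=9>3: swap a[3],a[4]; hi=3 → [1,2,3,12,9,8,5,14,16,17,19]
a[mid]=12>3: swap a[3],a[3]; hi=2 → [1,2,3,12,9,8,5,14,16,17,19]
end: lo=2, hi=2; a = [1,2,3,12,9,8,5,14,16,17,19]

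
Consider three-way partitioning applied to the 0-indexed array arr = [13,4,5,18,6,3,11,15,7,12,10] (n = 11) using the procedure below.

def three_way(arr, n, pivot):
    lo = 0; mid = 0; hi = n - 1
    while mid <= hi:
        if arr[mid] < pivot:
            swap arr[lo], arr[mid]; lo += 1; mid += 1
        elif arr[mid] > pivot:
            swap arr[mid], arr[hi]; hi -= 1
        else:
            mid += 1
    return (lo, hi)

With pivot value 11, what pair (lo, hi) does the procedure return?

(6, 6)

pivot = 11; lo=0, mid=0, hi=10
arr[mid]=13>11: swap arr[0],arr[10]; hi=9 → [10,4,5,18,6,3,11,15,7,12,13]
arr[mid]=10<11: swap arr[0],arr[0]; lo=1,mid=1 → [10,4,5,18,6,3,11,15,7,12,13]
arr[mid]=4<11: swap arr[1],arr[1]; lo=2,mid=2 → [10,4,5,18,6,3,11,15,7,12,13]
arr[mid]=5<11: swap arr[2],arr[2]; lo=3,mid=3 → [10,4,5,18,6,3,11,15,7,12,13]
arr[mid]=18>11: swap arr[3],arr[9]; hi=8 → [10,4,5,12,6,3,11,15,7,18,13]
arr[mid]=12>11: swap arr[3],arr[8]; hi=7 → [10,4,5,7,6,3,11,15,12,18,13]
arr[mid]=7<11: swap arr[3],arr[3]; lo=4,mid=4 → [10,4,5,7,6,3,11,15,12,18,13]
arr[mid]=6<11: swap arr[4],arr[4]; lo=5,mid=5 → [10,4,5,7,6,3,11,15,12,18,13]
arr[mid]=3<11: swap arr[5],arr[5]; lo=6,mid=6 → [10,4,5,7,6,3,11,15,12,18,13]
arr[mid]=11=11: mid=7
arr[mid]=15>11: swap arr[7],arr[7]; hi=6 → [10,4,5,7,6,3,11,15,12,18,13]
end: lo=6, hi=6; arr = [10,4,5,7,6,3,11,15,12,18,13]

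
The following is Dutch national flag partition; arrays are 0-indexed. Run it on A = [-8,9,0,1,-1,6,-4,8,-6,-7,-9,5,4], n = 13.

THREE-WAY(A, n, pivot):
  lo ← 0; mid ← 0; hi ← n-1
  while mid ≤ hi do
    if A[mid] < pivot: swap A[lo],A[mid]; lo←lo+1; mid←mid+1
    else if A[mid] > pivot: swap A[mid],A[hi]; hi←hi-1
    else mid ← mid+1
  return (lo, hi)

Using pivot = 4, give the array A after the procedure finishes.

[-8,0,1,-1,-9,-4,-7,-6,4,8,5,6,9]

pivot = 4; lo=0, mid=0, hi=12
A[mid]=-8<4: swap A[0],A[0]; lo=1,mid=1 → [-8,9,0,1,-1,6,-4,8,-6,-7,-9,5,4]
A[mid]=9>4: swap A[1],A[12]; hi=11 → [-8,4,0,1,-1,6,-4,8,-6,-7,-9,5,9]
A[mid]=4=4: mid=2
A[mid]=0<4: swap A[1],A[2]; lo=2,mid=3 → [-8,0,4,1,-1,6,-4,8,-6,-7,-9,5,9]
A[mid]=1<4: swap A[2],A[3]; lo=3,mid=4 → [-8,0,1,4,-1,6,-4,8,-6,-7,-9,5,9]
A[mid]=-1<4: swap A[3],A[4]; lo=4,mid=5 → [-8,0,1,-1,4,6,-4,8,-6,-7,-9,5,9]
A[mid]=6>4: swap A[5],A[11]; hi=10 → [-8,0,1,-1,4,5,-4,8,-6,-7,-9,6,9]
A[mid]=5>4: swap A[5],A[10]; hi=9 → [-8,0,1,-1,4,-9,-4,8,-6,-7,5,6,9]
A[mid]=-9<4: swap A[4],A[5]; lo=5,mid=6 → [-8,0,1,-1,-9,4,-4,8,-6,-7,5,6,9]
A[mid]=-4<4: swap A[5],A[6]; lo=6,mid=7 → [-8,0,1,-1,-9,-4,4,8,-6,-7,5,6,9]
A[mid]=8>4: swap A[7],A[9]; hi=8 → [-8,0,1,-1,-9,-4,4,-7,-6,8,5,6,9]
A[mid]=-7<4: swap A[6],A[7]; lo=7,mid=8 → [-8,0,1,-1,-9,-4,-7,4,-6,8,5,6,9]
A[mid]=-6<4: swap A[7],A[8]; lo=8,mid=9 → [-8,0,1,-1,-9,-4,-7,-6,4,8,5,6,9]
end: lo=8, hi=8; A = [-8,0,1,-1,-9,-4,-7,-6,4,8,5,6,9]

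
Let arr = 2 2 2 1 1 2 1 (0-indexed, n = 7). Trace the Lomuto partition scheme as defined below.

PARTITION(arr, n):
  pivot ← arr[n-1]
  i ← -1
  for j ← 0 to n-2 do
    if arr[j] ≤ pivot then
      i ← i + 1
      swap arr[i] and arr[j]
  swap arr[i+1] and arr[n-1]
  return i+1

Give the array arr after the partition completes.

pivot=1, i=-1
j=0: 2>1, skip
j=1: 2>1, skip
j=2: 2>1, skip
j=3: 1≤1, i=0, swap(0,3) ⇒ 1 2 2 2 1 2 1
j=4: 1≤1, i=1, swap(1,4) ⇒ 1 1 2 2 2 2 1
j=5: 2>1, skip
swap(2,6) ⇒ 1 1 1 2 2 2 2; return 2

1 1 1 2 2 2 2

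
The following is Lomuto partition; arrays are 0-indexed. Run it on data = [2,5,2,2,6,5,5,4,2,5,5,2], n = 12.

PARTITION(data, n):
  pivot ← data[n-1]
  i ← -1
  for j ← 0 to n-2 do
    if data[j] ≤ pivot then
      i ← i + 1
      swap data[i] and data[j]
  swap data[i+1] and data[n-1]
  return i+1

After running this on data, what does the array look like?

[2,2,2,2,2,5,5,4,5,5,5,6]

pivot=2, i=-1
j=0: 2≤2, i=0, swap(0,0) ⇒ [2,5,2,2,6,5,5,4,2,5,5,2]
j=1: 5>2, skip
j=2: 2≤2, i=1, swap(1,2) ⇒ [2,2,5,2,6,5,5,4,2,5,5,2]
j=3: 2≤2, i=2, swap(2,3) ⇒ [2,2,2,5,6,5,5,4,2,5,5,2]
j=4: 6>2, skip
j=5: 5>2, skip
j=6: 5>2, skip
j=7: 4>2, skip
j=8: 2≤2, i=3, swap(3,8) ⇒ [2,2,2,2,6,5,5,4,5,5,5,2]
j=9: 5>2, skip
j=10: 5>2, skip
swap(4,11) ⇒ [2,2,2,2,2,5,5,4,5,5,5,6]; return 4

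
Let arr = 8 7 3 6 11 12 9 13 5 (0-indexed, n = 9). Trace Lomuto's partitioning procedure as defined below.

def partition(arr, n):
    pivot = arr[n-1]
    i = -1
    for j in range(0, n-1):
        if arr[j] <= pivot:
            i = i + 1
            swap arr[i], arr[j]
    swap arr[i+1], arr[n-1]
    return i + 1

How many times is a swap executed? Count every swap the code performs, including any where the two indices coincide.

pivot=5, i=-1
j=0: 8>5, skip
j=1: 7>5, skip
j=2: 3≤5, i=0, swap(0,2) ⇒ 3 7 8 6 11 12 9 13 5
j=3: 6>5, skip
j=4: 11>5, skip
j=5: 12>5, skip
j=6: 9>5, skip
j=7: 13>5, skip
swap(1,8) ⇒ 3 5 8 6 11 12 9 13 7; return 1

2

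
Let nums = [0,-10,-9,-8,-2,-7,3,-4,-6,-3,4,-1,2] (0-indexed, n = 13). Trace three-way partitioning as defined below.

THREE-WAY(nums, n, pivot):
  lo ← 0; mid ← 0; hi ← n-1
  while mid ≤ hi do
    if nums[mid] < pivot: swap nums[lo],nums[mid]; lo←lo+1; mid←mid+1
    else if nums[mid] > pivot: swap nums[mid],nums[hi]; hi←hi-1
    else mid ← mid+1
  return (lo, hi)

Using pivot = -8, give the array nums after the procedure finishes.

[-10,-9,-8,-2,-7,3,-4,-6,-3,4,-1,2,0]

pivot = -8; lo=0, mid=0, hi=12
nums[mid]=0>-8: swap nums[0],nums[12]; hi=11 → [2,-10,-9,-8,-2,-7,3,-4,-6,-3,4,-1,0]
nums[mid]=2>-8: swap nums[0],nums[11]; hi=10 → [-1,-10,-9,-8,-2,-7,3,-4,-6,-3,4,2,0]
nums[mid]=-1>-8: swap nums[0],nums[10]; hi=9 → [4,-10,-9,-8,-2,-7,3,-4,-6,-3,-1,2,0]
nums[mid]=4>-8: swap nums[0],nums[9]; hi=8 → [-3,-10,-9,-8,-2,-7,3,-4,-6,4,-1,2,0]
nums[mid]=-3>-8: swap nums[0],nums[8]; hi=7 → [-6,-10,-9,-8,-2,-7,3,-4,-3,4,-1,2,0]
nums[mid]=-6>-8: swap nums[0],nums[7]; hi=6 → [-4,-10,-9,-8,-2,-7,3,-6,-3,4,-1,2,0]
nums[mid]=-4>-8: swap nums[0],nums[6]; hi=5 → [3,-10,-9,-8,-2,-7,-4,-6,-3,4,-1,2,0]
nums[mid]=3>-8: swap nums[0],nums[5]; hi=4 → [-7,-10,-9,-8,-2,3,-4,-6,-3,4,-1,2,0]
nums[mid]=-7>-8: swap nums[0],nums[4]; hi=3 → [-2,-10,-9,-8,-7,3,-4,-6,-3,4,-1,2,0]
nums[mid]=-2>-8: swap nums[0],nums[3]; hi=2 → [-8,-10,-9,-2,-7,3,-4,-6,-3,4,-1,2,0]
nums[mid]=-8=-8: mid=1
nums[mid]=-10<-8: swap nums[0],nums[1]; lo=1,mid=2 → [-10,-8,-9,-2,-7,3,-4,-6,-3,4,-1,2,0]
nums[mid]=-9<-8: swap nums[1],nums[2]; lo=2,mid=3 → [-10,-9,-8,-2,-7,3,-4,-6,-3,4,-1,2,0]
end: lo=2, hi=2; nums = [-10,-9,-8,-2,-7,3,-4,-6,-3,4,-1,2,0]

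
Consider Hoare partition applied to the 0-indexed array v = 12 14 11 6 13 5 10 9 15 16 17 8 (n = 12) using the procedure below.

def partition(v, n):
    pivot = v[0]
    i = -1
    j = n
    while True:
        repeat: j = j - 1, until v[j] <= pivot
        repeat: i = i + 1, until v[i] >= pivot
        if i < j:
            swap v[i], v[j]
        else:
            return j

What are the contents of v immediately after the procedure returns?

8 9 11 6 10 5 13 14 15 16 17 12

pivot = v[0] = 12; i = -1, j = 12
j→11 (v[11]=8≤12), i→0 (v[0]=12≥12); i<j, swap → 8 14 11 6 13 5 10 9 15 16 17 12
j→7 (v[7]=9≤12), i→1 (v[1]=14≥12); i<j, swap → 8 9 11 6 13 5 10 14 15 16 17 12
j→6 (v[6]=10≤12), i→4 (v[4]=13≥12); i<j, swap → 8 9 11 6 10 5 13 14 15 16 17 12
j→5, i→6; i≥j, return j=5. v = 8 9 11 6 10 5 13 14 15 16 17 12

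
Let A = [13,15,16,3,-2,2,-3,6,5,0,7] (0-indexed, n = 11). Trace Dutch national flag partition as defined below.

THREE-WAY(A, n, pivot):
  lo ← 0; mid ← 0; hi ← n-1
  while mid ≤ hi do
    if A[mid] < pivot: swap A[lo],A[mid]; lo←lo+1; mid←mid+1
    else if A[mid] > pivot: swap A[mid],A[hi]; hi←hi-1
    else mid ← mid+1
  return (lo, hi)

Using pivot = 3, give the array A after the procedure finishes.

[0,-3,2,-2,3,16,6,5,15,7,13]

pivot = 3; lo=0, mid=0, hi=10
A[mid]=13>3: swap A[0],A[10]; hi=9 → [7,15,16,3,-2,2,-3,6,5,0,13]
A[mid]=7>3: swap A[0],A[9]; hi=8 → [0,15,16,3,-2,2,-3,6,5,7,13]
A[mid]=0<3: swap A[0],A[0]; lo=1,mid=1 → [0,15,16,3,-2,2,-3,6,5,7,13]
A[mid]=15>3: swap A[1],A[8]; hi=7 → [0,5,16,3,-2,2,-3,6,15,7,13]
A[mid]=5>3: swap A[1],A[7]; hi=6 → [0,6,16,3,-2,2,-3,5,15,7,13]
A[mid]=6>3: swap A[1],A[6]; hi=5 → [0,-3,16,3,-2,2,6,5,15,7,13]
A[mid]=-3<3: swap A[1],A[1]; lo=2,mid=2 → [0,-3,16,3,-2,2,6,5,15,7,13]
A[mid]=16>3: swap A[2],A[5]; hi=4 → [0,-3,2,3,-2,16,6,5,15,7,13]
A[mid]=2<3: swap A[2],A[2]; lo=3,mid=3 → [0,-3,2,3,-2,16,6,5,15,7,13]
A[mid]=3=3: mid=4
A[mid]=-2<3: swap A[3],A[4]; lo=4,mid=5 → [0,-3,2,-2,3,16,6,5,15,7,13]
end: lo=4, hi=4; A = [0,-3,2,-2,3,16,6,5,15,7,13]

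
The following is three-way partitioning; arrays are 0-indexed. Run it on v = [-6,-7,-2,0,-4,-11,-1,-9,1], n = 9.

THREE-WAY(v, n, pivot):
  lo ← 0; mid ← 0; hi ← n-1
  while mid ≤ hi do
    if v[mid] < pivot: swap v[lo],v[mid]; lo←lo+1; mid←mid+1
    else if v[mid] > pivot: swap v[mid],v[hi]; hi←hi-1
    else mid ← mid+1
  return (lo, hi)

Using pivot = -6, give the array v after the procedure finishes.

[-7,-9,-11,-6,-4,-1,0,1,-2]

lo=0 mid=0 hi=8
-6=-6: mid=1
-7<-6: swap(0,1), lo=1 mid=2 ⇒ [-7,-6,-2,0,-4,-11,-1,-9,1]
-2>-6: swap(2,8), hi=7 ⇒ [-7,-6,1,0,-4,-11,-1,-9,-2]
1>-6: swap(2,7), hi=6 ⇒ [-7,-6,-9,0,-4,-11,-1,1,-2]
-9<-6: swap(1,2), lo=2 mid=3 ⇒ [-7,-9,-6,0,-4,-11,-1,1,-2]
0>-6: swap(3,6), hi=5 ⇒ [-7,-9,-6,-1,-4,-11,0,1,-2]
-1>-6: swap(3,5), hi=4 ⇒ [-7,-9,-6,-11,-4,-1,0,1,-2]
-11<-6: swap(2,3), lo=3 mid=4 ⇒ [-7,-9,-11,-6,-4,-1,0,1,-2]
-4>-6: swap(4,4), hi=3 ⇒ [-7,-9,-11,-6,-4,-1,0,1,-2]
done. lo=3 hi=3; v=[-7,-9,-11,-6,-4,-1,0,1,-2]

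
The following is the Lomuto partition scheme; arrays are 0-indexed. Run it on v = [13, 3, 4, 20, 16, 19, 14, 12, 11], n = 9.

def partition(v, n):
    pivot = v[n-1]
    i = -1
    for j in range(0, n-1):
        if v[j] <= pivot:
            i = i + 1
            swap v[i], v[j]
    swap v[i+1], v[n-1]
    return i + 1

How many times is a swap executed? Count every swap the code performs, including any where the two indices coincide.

3

pivot=11, i=-1
j=0: 13>11, skip
j=1: 3≤11, i=0, swap(0,1) ⇒ [3, 13, 4, 20, 16, 19, 14, 12, 11]
j=2: 4≤11, i=1, swap(1,2) ⇒ [3, 4, 13, 20, 16, 19, 14, 12, 11]
j=3: 20>11, skip
j=4: 16>11, skip
j=5: 19>11, skip
j=6: 14>11, skip
j=7: 12>11, skip
swap(2,8) ⇒ [3, 4, 11, 20, 16, 19, 14, 12, 13]; return 2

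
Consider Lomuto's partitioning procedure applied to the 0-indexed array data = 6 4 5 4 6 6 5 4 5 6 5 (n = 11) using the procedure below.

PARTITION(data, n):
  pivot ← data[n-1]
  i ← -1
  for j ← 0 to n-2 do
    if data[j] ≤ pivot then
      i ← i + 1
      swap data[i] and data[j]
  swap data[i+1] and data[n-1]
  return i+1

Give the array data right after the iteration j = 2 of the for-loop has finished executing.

pivot = data[10] = 5; i = -1
j=0: data[0]=6 > 5 → no swap
j=1: data[1]=4 ≤ 5 → i=0, swap data[0],data[1] → 4 6 5 4 6 6 5 4 5 6 5
j=2: data[2]=5 ≤ 5 → i=1, swap data[1],data[2] → 4 5 6 4 6 6 5 4 5 6 5
(after j=2) data = 4 5 6 4 6 6 5 4 5 6 5

4 5 6 4 6 6 5 4 5 6 5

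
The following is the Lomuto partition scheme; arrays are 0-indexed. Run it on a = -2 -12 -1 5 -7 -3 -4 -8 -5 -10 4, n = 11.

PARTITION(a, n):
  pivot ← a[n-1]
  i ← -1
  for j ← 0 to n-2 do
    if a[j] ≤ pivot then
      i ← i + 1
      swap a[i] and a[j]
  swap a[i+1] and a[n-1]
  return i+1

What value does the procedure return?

pivot = a[10] = 4; i = -1
j=0: a[0]=-2 ≤ 4 → i=0, swap a[0],a[0] (no change) → -2 -12 -1 5 -7 -3 -4 -8 -5 -10 4
j=1: a[1]=-12 ≤ 4 → i=1, swap a[1],a[1] (no change) → -2 -12 -1 5 -7 -3 -4 -8 -5 -10 4
j=2: a[2]=-1 ≤ 4 → i=2, swap a[2],a[2] (no change) → -2 -12 -1 5 -7 -3 -4 -8 -5 -10 4
j=3: a[3]=5 > 4 → no swap
j=4: a[4]=-7 ≤ 4 → i=3, swap a[3],a[4] → -2 -12 -1 -7 5 -3 -4 -8 -5 -10 4
j=5: a[5]=-3 ≤ 4 → i=4, swap a[4],a[5] → -2 -12 -1 -7 -3 5 -4 -8 -5 -10 4
j=6: a[6]=-4 ≤ 4 → i=5, swap a[5],a[6] → -2 -12 -1 -7 -3 -4 5 -8 -5 -10 4
j=7: a[7]=-8 ≤ 4 → i=6, swap a[6],a[7] → -2 -12 -1 -7 -3 -4 -8 5 -5 -10 4
j=8: a[8]=-5 ≤ 4 → i=7, swap a[7],a[8] → -2 -12 -1 -7 -3 -4 -8 -5 5 -10 4
j=9: a[9]=-10 ≤ 4 → i=8, swap a[8],a[9] → -2 -12 -1 -7 -3 -4 -8 -5 -10 5 4
final swap a[9],a[10] → -2 -12 -1 -7 -3 -4 -8 -5 -10 4 5; return 9

9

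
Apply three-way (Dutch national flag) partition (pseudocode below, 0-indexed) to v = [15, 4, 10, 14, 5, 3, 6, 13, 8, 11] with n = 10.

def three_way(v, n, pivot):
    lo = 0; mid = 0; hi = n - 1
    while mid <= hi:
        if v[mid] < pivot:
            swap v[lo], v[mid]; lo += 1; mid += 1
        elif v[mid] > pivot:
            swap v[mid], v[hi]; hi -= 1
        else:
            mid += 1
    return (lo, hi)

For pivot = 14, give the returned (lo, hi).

pivot = 14; lo=0, mid=0, hi=9
v[mid]=15>14: swap v[0],v[9]; hi=8 → [11, 4, 10, 14, 5, 3, 6, 13, 8, 15]
v[mid]=11<14: swap v[0],v[0]; lo=1,mid=1 → [11, 4, 10, 14, 5, 3, 6, 13, 8, 15]
v[mid]=4<14: swap v[1],v[1]; lo=2,mid=2 → [11, 4, 10, 14, 5, 3, 6, 13, 8, 15]
v[mid]=10<14: swap v[2],v[2]; lo=3,mid=3 → [11, 4, 10, 14, 5, 3, 6, 13, 8, 15]
v[mid]=14=14: mid=4
v[mid]=5<14: swap v[3],v[4]; lo=4,mid=5 → [11, 4, 10, 5, 14, 3, 6, 13, 8, 15]
v[mid]=3<14: swap v[4],v[5]; lo=5,mid=6 → [11, 4, 10, 5, 3, 14, 6, 13, 8, 15]
v[mid]=6<14: swap v[5],v[6]; lo=6,mid=7 → [11, 4, 10, 5, 3, 6, 14, 13, 8, 15]
v[mid]=13<14: swap v[6],v[7]; lo=7,mid=8 → [11, 4, 10, 5, 3, 6, 13, 14, 8, 15]
v[mid]=8<14: swap v[7],v[8]; lo=8,mid=9 → [11, 4, 10, 5, 3, 6, 13, 8, 14, 15]
end: lo=8, hi=8; v = [11, 4, 10, 5, 3, 6, 13, 8, 14, 15]

(8, 8)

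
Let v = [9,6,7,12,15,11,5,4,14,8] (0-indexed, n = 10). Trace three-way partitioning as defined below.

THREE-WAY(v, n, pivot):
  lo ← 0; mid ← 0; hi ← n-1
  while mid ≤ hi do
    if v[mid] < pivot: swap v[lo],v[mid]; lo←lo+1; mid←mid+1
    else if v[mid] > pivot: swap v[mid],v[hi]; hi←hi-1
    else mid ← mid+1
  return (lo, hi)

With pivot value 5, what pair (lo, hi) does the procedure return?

(1, 1)

pivot = 5; lo=0, mid=0, hi=9
v[mid]=9>5: swap v[0],v[9]; hi=8 → [8,6,7,12,15,11,5,4,14,9]
v[mid]=8>5: swap v[0],v[8]; hi=7 → [14,6,7,12,15,11,5,4,8,9]
v[mid]=14>5: swap v[0],v[7]; hi=6 → [4,6,7,12,15,11,5,14,8,9]
v[mid]=4<5: swap v[0],v[0]; lo=1,mid=1 → [4,6,7,12,15,11,5,14,8,9]
v[mid]=6>5: swap v[1],v[6]; hi=5 → [4,5,7,12,15,11,6,14,8,9]
v[mid]=5=5: mid=2
v[mid]=7>5: swap v[2],v[5]; hi=4 → [4,5,11,12,15,7,6,14,8,9]
v[mid]=11>5: swap v[2],v[4]; hi=3 → [4,5,15,12,11,7,6,14,8,9]
v[mid]=15>5: swap v[2],v[3]; hi=2 → [4,5,12,15,11,7,6,14,8,9]
v[mid]=12>5: swap v[2],v[2]; hi=1 → [4,5,12,15,11,7,6,14,8,9]
end: lo=1, hi=1; v = [4,5,12,15,11,7,6,14,8,9]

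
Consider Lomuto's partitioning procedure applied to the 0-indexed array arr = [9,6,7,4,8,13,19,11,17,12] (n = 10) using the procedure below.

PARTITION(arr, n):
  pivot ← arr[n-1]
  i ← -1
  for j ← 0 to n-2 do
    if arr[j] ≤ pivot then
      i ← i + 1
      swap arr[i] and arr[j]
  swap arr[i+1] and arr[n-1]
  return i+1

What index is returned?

pivot = arr[9] = 12; i = -1
j=0: arr[0]=9 ≤ 12 → i=0, swap arr[0],arr[0] (no change) → [9,6,7,4,8,13,19,11,17,12]
j=1: arr[1]=6 ≤ 12 → i=1, swap arr[1],arr[1] (no change) → [9,6,7,4,8,13,19,11,17,12]
j=2: arr[2]=7 ≤ 12 → i=2, swap arr[2],arr[2] (no change) → [9,6,7,4,8,13,19,11,17,12]
j=3: arr[3]=4 ≤ 12 → i=3, swap arr[3],arr[3] (no change) → [9,6,7,4,8,13,19,11,17,12]
j=4: arr[4]=8 ≤ 12 → i=4, swap arr[4],arr[4] (no change) → [9,6,7,4,8,13,19,11,17,12]
j=5: arr[5]=13 > 12 → no swap
j=6: arr[6]=19 > 12 → no swap
j=7: arr[7]=11 ≤ 12 → i=5, swap arr[5],arr[7] → [9,6,7,4,8,11,19,13,17,12]
j=8: arr[8]=17 > 12 → no swap
final swap arr[6],arr[9] → [9,6,7,4,8,11,12,13,17,19]; return 6

6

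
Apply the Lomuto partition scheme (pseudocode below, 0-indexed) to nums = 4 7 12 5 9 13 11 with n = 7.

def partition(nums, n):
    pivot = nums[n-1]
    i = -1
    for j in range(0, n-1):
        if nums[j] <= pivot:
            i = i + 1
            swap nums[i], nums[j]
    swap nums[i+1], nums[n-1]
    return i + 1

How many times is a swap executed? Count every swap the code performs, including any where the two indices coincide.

5

pivot = nums[6] = 11; i = -1
j=0: nums[0]=4 ≤ 11 → i=0, swap nums[0],nums[0] (no change) → 4 7 12 5 9 13 11
j=1: nums[1]=7 ≤ 11 → i=1, swap nums[1],nums[1] (no change) → 4 7 12 5 9 13 11
j=2: nums[2]=12 > 11 → no swap
j=3: nums[3]=5 ≤ 11 → i=2, swap nums[2],nums[3] → 4 7 5 12 9 13 11
j=4: nums[4]=9 ≤ 11 → i=3, swap nums[3],nums[4] → 4 7 5 9 12 13 11
j=5: nums[5]=13 > 11 → no swap
final swap nums[4],nums[6] → 4 7 5 9 11 13 12; return 4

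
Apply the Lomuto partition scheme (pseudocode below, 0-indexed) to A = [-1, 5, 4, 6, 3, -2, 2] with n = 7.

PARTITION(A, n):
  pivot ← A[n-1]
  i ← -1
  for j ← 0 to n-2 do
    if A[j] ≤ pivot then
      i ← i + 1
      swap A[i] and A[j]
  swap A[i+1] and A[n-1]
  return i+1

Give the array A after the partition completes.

[-1, -2, 2, 6, 3, 5, 4]

pivot = A[6] = 2; i = -1
j=0: A[0]=-1 ≤ 2 → i=0, swap A[0],A[0] (no change) → [-1, 5, 4, 6, 3, -2, 2]
j=1: A[1]=5 > 2 → no swap
j=2: A[2]=4 > 2 → no swap
j=3: A[3]=6 > 2 → no swap
j=4: A[4]=3 > 2 → no swap
j=5: A[5]=-2 ≤ 2 → i=1, swap A[1],A[5] → [-1, -2, 4, 6, 3, 5, 2]
final swap A[2],A[6] → [-1, -2, 2, 6, 3, 5, 4]; return 2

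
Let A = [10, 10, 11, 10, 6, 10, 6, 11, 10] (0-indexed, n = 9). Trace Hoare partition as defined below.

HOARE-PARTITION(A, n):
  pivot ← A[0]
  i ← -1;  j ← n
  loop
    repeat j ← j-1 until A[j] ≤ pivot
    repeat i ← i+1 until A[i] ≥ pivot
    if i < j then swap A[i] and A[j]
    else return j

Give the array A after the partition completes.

[10, 6, 10, 6, 10, 11, 10, 11, 10]

pivot=10
j stops at 8 (10), i stops at 0 (10); swap ⇒ [10, 10, 11, 10, 6, 10, 6, 11, 10]
j stops at 6 (6), i stops at 1 (10); swap ⇒ [10, 6, 11, 10, 6, 10, 10, 11, 10]
j stops at 5 (10), i stops at 2 (11); swap ⇒ [10, 6, 10, 10, 6, 11, 10, 11, 10]
j stops at 4 (6), i stops at 3 (10); swap ⇒ [10, 6, 10, 6, 10, 11, 10, 11, 10]
j stops at 3, i stops at 4; i≥j ⇒ return 3. A=[10, 6, 10, 6, 10, 11, 10, 11, 10]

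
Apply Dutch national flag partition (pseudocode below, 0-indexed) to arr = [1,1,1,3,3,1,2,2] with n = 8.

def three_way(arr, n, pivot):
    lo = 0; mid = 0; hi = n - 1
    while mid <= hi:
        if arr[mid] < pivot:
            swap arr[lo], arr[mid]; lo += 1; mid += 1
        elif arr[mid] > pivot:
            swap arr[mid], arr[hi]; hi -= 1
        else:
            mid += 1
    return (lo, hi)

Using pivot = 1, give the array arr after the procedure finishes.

[1,1,1,1,3,2,2,3]

lo=0 mid=0 hi=7
1=1: mid=1
1=1: mid=2
1=1: mid=3
3>1: swap(3,7), hi=6 ⇒ [1,1,1,2,3,1,2,3]
2>1: swap(3,6), hi=5 ⇒ [1,1,1,2,3,1,2,3]
2>1: swap(3,5), hi=4 ⇒ [1,1,1,1,3,2,2,3]
1=1: mid=4
3>1: swap(4,4), hi=3 ⇒ [1,1,1,1,3,2,2,3]
done. lo=0 hi=3; arr=[1,1,1,1,3,2,2,3]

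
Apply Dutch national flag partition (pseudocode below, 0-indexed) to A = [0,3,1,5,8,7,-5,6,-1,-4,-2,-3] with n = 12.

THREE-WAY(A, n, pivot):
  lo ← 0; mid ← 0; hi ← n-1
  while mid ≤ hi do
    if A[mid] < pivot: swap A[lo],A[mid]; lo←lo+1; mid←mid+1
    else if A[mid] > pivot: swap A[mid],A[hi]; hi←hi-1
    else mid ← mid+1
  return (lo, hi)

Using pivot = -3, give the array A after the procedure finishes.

[-4,-5,-3,8,7,5,6,-1,1,-2,3,0]

pivot = -3; lo=0, mid=0, hi=11
A[mid]=0>-3: swap A[0],A[11]; hi=10 → [-3,3,1,5,8,7,-5,6,-1,-4,-2,0]
A[mid]=-3=-3: mid=1
A[mid]=3>-3: swap A[1],A[10]; hi=9 → [-3,-2,1,5,8,7,-5,6,-1,-4,3,0]
A[mid]=-2>-3: swap A[1],A[9]; hi=8 → [-3,-4,1,5,8,7,-5,6,-1,-2,3,0]
A[mid]=-4<-3: swap A[0],A[1]; lo=1,mid=2 → [-4,-3,1,5,8,7,-5,6,-1,-2,3,0]
A[mid]=1>-3: swap A[2],A[8]; hi=7 → [-4,-3,-1,5,8,7,-5,6,1,-2,3,0]
A[mid]=-1>-3: swap A[2],A[7]; hi=6 → [-4,-3,6,5,8,7,-5,-1,1,-2,3,0]
A[mid]=6>-3: swap A[2],A[6]; hi=5 → [-4,-3,-5,5,8,7,6,-1,1,-2,3,0]
A[mid]=-5<-3: swap A[1],A[2]; lo=2,mid=3 → [-4,-5,-3,5,8,7,6,-1,1,-2,3,0]
A[mid]=5>-3: swap A[3],A[5]; hi=4 → [-4,-5,-3,7,8,5,6,-1,1,-2,3,0]
A[mid]=7>-3: swap A[3],A[4]; hi=3 → [-4,-5,-3,8,7,5,6,-1,1,-2,3,0]
A[mid]=8>-3: swap A[3],A[3]; hi=2 → [-4,-5,-3,8,7,5,6,-1,1,-2,3,0]
end: lo=2, hi=2; A = [-4,-5,-3,8,7,5,6,-1,1,-2,3,0]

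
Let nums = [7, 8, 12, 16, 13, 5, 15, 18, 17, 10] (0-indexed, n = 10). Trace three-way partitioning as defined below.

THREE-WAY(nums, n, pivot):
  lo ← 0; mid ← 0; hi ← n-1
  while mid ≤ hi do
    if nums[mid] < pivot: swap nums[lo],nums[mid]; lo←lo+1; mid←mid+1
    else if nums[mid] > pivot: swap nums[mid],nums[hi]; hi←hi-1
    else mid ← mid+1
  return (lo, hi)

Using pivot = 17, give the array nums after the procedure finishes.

lo=0 mid=0 hi=9
7<17: swap(0,0), lo=1 mid=1 ⇒ [7, 8, 12, 16, 13, 5, 15, 18, 17, 10]
8<17: swap(1,1), lo=2 mid=2 ⇒ [7, 8, 12, 16, 13, 5, 15, 18, 17, 10]
12<17: swap(2,2), lo=3 mid=3 ⇒ [7, 8, 12, 16, 13, 5, 15, 18, 17, 10]
16<17: swap(3,3), lo=4 mid=4 ⇒ [7, 8, 12, 16, 13, 5, 15, 18, 17, 10]
13<17: swap(4,4), lo=5 mid=5 ⇒ [7, 8, 12, 16, 13, 5, 15, 18, 17, 10]
5<17: swap(5,5), lo=6 mid=6 ⇒ [7, 8, 12, 16, 13, 5, 15, 18, 17, 10]
15<17: swap(6,6), lo=7 mid=7 ⇒ [7, 8, 12, 16, 13, 5, 15, 18, 17, 10]
18>17: swap(7,9), hi=8 ⇒ [7, 8, 12, 16, 13, 5, 15, 10, 17, 18]
10<17: swap(7,7), lo=8 mid=8 ⇒ [7, 8, 12, 16, 13, 5, 15, 10, 17, 18]
17=17: mid=9
done. lo=8 hi=8; nums=[7, 8, 12, 16, 13, 5, 15, 10, 17, 18]

[7, 8, 12, 16, 13, 5, 15, 10, 17, 18]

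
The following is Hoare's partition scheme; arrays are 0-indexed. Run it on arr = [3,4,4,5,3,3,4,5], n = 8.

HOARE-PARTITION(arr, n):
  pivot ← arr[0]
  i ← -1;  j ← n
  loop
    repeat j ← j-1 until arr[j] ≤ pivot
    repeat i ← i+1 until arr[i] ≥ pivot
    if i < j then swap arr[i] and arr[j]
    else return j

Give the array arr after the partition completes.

[3,3,4,5,4,3,4,5]

pivot = arr[0] = 3; i = -1, j = 8
j→5 (arr[5]=3≤3), i→0 (arr[0]=3≥3); i<j, swap → [3,4,4,5,3,3,4,5]
j→4 (arr[4]=3≤3), i→1 (arr[1]=4≥3); i<j, swap → [3,3,4,5,4,3,4,5]
j→1, i→2; i≥j, return j=1. arr = [3,3,4,5,4,3,4,5]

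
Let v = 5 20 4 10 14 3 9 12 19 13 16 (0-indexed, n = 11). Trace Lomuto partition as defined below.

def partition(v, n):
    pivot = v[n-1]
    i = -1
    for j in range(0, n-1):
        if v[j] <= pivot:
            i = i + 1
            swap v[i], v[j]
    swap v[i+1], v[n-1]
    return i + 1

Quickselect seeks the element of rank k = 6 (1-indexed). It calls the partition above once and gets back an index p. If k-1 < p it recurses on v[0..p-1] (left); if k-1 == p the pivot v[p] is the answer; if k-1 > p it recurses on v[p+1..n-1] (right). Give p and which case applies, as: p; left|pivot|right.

pivot = v[10] = 16; i = -1
j=0: v[0]=5 ≤ 16 → i=0, swap v[0],v[0] (no change) → 5 20 4 10 14 3 9 12 19 13 16
j=1: v[1]=20 > 16 → no swap
j=2: v[2]=4 ≤ 16 → i=1, swap v[1],v[2] → 5 4 20 10 14 3 9 12 19 13 16
j=3: v[3]=10 ≤ 16 → i=2, swap v[2],v[3] → 5 4 10 20 14 3 9 12 19 13 16
j=4: v[4]=14 ≤ 16 → i=3, swap v[3],v[4] → 5 4 10 14 20 3 9 12 19 13 16
j=5: v[5]=3 ≤ 16 → i=4, swap v[4],v[5] → 5 4 10 14 3 20 9 12 19 13 16
j=6: v[6]=9 ≤ 16 → i=5, swap v[5],v[6] → 5 4 10 14 3 9 20 12 19 13 16
j=7: v[7]=12 ≤ 16 → i=6, swap v[6],v[7] → 5 4 10 14 3 9 12 20 19 13 16
j=8: v[8]=19 > 16 → no swap
j=9: v[9]=13 ≤ 16 → i=7, swap v[7],v[9] → 5 4 10 14 3 9 12 13 19 20 16
final swap v[8],v[10] → 5 4 10 14 3 9 12 13 16 20 19; return 8
p = 8; k-1 = 5 < 8 ⇒ left

8; left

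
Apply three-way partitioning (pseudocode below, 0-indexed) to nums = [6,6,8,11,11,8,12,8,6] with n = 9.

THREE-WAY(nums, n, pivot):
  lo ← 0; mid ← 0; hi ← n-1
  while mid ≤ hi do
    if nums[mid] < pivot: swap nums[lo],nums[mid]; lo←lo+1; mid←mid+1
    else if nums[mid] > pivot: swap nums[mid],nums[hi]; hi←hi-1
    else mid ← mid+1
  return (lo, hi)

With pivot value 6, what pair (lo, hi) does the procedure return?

(0, 2)

pivot = 6; lo=0, mid=0, hi=8
nums[mid]=6=6: mid=1
nums[mid]=6=6: mid=2
nums[mid]=8>6: swap nums[2],nums[8]; hi=7 → [6,6,6,11,11,8,12,8,8]
nums[mid]=6=6: mid=3
nums[mid]=11>6: swap nums[3],nums[7]; hi=6 → [6,6,6,8,11,8,12,11,8]
nums[mid]=8>6: swap nums[3],nums[6]; hi=5 → [6,6,6,12,11,8,8,11,8]
nums[mid]=12>6: swap nums[3],nums[5]; hi=4 → [6,6,6,8,11,12,8,11,8]
nums[mid]=8>6: swap nums[3],nums[4]; hi=3 → [6,6,6,11,8,12,8,11,8]
nums[mid]=11>6: swap nums[3],nums[3]; hi=2 → [6,6,6,11,8,12,8,11,8]
end: lo=0, hi=2; nums = [6,6,6,11,8,12,8,11,8]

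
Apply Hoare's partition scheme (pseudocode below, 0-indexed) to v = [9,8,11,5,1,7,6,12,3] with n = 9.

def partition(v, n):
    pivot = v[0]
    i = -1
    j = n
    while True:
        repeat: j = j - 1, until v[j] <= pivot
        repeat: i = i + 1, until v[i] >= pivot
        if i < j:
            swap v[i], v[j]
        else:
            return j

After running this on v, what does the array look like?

pivot=9
j stops at 8 (3), i stops at 0 (9); swap ⇒ [3,8,11,5,1,7,6,12,9]
j stops at 6 (6), i stops at 2 (11); swap ⇒ [3,8,6,5,1,7,11,12,9]
j stops at 5, i stops at 6; i≥j ⇒ return 5. v=[3,8,6,5,1,7,11,12,9]

[3,8,6,5,1,7,11,12,9]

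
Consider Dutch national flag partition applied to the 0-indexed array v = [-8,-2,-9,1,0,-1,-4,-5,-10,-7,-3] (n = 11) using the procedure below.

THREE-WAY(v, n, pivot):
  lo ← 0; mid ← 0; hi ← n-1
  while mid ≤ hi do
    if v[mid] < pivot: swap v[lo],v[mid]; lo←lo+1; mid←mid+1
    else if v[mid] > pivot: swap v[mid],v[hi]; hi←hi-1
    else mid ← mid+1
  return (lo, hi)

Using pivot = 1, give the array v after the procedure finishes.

[-8,-2,-9,0,-1,-4,-5,-10,-7,-3,1]

pivot = 1; lo=0, mid=0, hi=10
v[mid]=-8<1: swap v[0],v[0]; lo=1,mid=1 → [-8,-2,-9,1,0,-1,-4,-5,-10,-7,-3]
v[mid]=-2<1: swap v[1],v[1]; lo=2,mid=2 → [-8,-2,-9,1,0,-1,-4,-5,-10,-7,-3]
v[mid]=-9<1: swap v[2],v[2]; lo=3,mid=3 → [-8,-2,-9,1,0,-1,-4,-5,-10,-7,-3]
v[mid]=1=1: mid=4
v[mid]=0<1: swap v[3],v[4]; lo=4,mid=5 → [-8,-2,-9,0,1,-1,-4,-5,-10,-7,-3]
v[mid]=-1<1: swap v[4],v[5]; lo=5,mid=6 → [-8,-2,-9,0,-1,1,-4,-5,-10,-7,-3]
v[mid]=-4<1: swap v[5],v[6]; lo=6,mid=7 → [-8,-2,-9,0,-1,-4,1,-5,-10,-7,-3]
v[mid]=-5<1: swap v[6],v[7]; lo=7,mid=8 → [-8,-2,-9,0,-1,-4,-5,1,-10,-7,-3]
v[mid]=-10<1: swap v[7],v[8]; lo=8,mid=9 → [-8,-2,-9,0,-1,-4,-5,-10,1,-7,-3]
v[mid]=-7<1: swap v[8],v[9]; lo=9,mid=10 → [-8,-2,-9,0,-1,-4,-5,-10,-7,1,-3]
v[mid]=-3<1: swap v[9],v[10]; lo=10,mid=11 → [-8,-2,-9,0,-1,-4,-5,-10,-7,-3,1]
end: lo=10, hi=10; v = [-8,-2,-9,0,-1,-4,-5,-10,-7,-3,1]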